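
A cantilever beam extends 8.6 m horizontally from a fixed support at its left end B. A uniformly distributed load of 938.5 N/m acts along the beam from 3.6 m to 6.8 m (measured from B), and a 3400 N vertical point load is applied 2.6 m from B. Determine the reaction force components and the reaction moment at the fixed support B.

B_x = 0, B_y = 6403 N, M_B = 24460 N·m

Resultant of the distributed load: 938.5 × 3.2 = 3003.2 N at 5.2 m from B.
ΣF_x = 0: B_x = 0.
ΣF_y = 0: B_y − 938.5·3.2 − 3400 = 0 → B_y = 6403 N.
ΣM about B: M_B − (938.5·3.2)·5.2 − 3400·2.6 = 0 → M_B = 24460 N·m.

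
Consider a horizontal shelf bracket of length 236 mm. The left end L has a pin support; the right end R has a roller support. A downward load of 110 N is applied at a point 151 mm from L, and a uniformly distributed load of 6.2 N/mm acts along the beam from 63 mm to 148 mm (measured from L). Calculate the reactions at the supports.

L_x = 0, L_y = 331.0 N, R_y = 306.0 N

Resultant of the distributed load: 6.2 × 85 = 527 N at 105.5 mm from L.
Moments about L: R_y·236 − 110·151 − (6.2·85)·105.5 = 0 → R_y = 72208.5/236 = 305.968 ≈ 306.0 N.
ΣF_y = 0: L_y + 305.968 − 110 − 6.2·85 = 0 → L_y = 331.0 N.
ΣF_x = 0: no horizontal applied forces, so L_x = 0.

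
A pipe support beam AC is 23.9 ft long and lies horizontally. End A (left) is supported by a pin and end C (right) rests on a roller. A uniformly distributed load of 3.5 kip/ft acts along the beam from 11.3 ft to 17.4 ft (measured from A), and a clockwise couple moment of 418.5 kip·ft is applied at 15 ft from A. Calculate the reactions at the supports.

Resultant of the distributed load: 3.5 × 6.1 = 21.35 kip at 14.35 ft from A.
Moments about A: C_y·23.9 − (3.5·6.1)·14.35 − 418.5 = 0 → C_y = 724.8725/23.9 = 30.3294 ≈ 30.33 kip.
ΣF_y = 0: A_y + 30.3294 − 3.5·6.1 = 0 → A_y = -8.979 kip.
ΣF_x = 0: no horizontal applied forces, so A_x = 0.

A_x = 0, A_y = -8.979 kip, C_y = 30.33 kip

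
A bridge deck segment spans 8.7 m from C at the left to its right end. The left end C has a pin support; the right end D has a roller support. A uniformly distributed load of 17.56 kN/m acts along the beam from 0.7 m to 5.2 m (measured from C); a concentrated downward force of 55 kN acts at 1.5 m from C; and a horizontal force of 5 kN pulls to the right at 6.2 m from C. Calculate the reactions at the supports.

Resultant of the distributed load: 17.56 × 4.5 = 79.02 kN at 2.95 m from C.
ΣM about C: D_y·8.7 − (17.56·4.5)·2.95 − 55·1.5 = 0 → D_y = 315.609/8.7 = 36.2769 ≈ 36.28 kN.
ΣF_y = 0: C_y + 36.2769 − 17.56·4.5 − 55 = 0 → C_y = 97.74 kN.
ΣF_x = 0: C_x + 5 = 0 → C_x = -5.000 kN.

C_x = -5.000 kN, C_y = 97.74 kN, D_y = 36.28 kN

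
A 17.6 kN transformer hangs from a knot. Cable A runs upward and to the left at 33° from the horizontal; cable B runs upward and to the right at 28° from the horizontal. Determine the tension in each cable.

T_A = 17.77 kN, T_B = 16.88 kN

ΣF_x = 0: −T_A·cos33° + T_B·cos28° = 0 → T_B = 0.949853·T_A.
ΣF_y = 0: T_A·sin33° + T_B·sin28° = 17.6.
Substitute: T_A·(0.544639 + 0.949853·0.469472) = 17.6 → T_A = 17.7676 ≈ 17.77 kN.
Then T_B = 0.949853 × 17.7676 = 16.88 kN.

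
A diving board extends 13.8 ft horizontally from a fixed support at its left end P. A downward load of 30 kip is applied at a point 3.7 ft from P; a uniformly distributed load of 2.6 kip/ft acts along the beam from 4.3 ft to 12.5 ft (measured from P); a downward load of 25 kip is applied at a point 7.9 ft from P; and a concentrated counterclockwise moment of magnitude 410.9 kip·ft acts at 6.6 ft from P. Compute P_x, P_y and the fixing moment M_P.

P_x = 0, P_y = 76.32 kip, M_P = 76.69 kip·ft

Resultant of the distributed load: 2.6 × 8.2 = 21.32 kip at 8.4 ft from P.
ΣF_x = 0: P_x = 0.
ΣF_y = 0: P_y − 30 − 2.6·8.2 − 25 = 0 → P_y = 76.32 kip.
ΣM about P: M_P − 30·3.7 − (2.6·8.2)·8.4 − 25·7.9 + 410.9 = 0 → M_P = 76.69 kip·ft.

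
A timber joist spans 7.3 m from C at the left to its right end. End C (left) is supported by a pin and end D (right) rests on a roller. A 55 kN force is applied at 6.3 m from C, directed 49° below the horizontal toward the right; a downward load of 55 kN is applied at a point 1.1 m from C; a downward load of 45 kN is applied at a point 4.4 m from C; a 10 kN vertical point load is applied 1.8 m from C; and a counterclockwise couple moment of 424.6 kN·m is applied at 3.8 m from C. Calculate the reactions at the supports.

ΣM about C: D_y·7.3 − 55·sin49°·6.3 − 55·1.1 − 45·4.4 − 10·1.8 + 424.6 = 0 → D_y = 113.407/7.3 = 15.5352 ≈ 15.54 kN.
ΣF_y = 0: C_y + 15.5352 − 55·sin49° − 55 − 45 − 10 = 0 → C_y = 136.0 kN.
ΣF_x = 0: C_x + 55·cos49° = 0 → C_x = -36.08 kN.

C_x = -36.08 kN, C_y = 136.0 kN, D_y = 15.54 kN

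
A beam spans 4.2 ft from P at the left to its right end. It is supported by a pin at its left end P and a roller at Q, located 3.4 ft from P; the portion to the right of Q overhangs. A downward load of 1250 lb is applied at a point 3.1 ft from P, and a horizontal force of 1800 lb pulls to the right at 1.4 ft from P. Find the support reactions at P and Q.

P_x = -1800 lb, P_y = 110.3 lb, Q_y = 1140 lb

ΣM about P: Q_y·3.4 − 1250·3.1 = 0 → Q_y = 3875/3.4 = 1139.71 ≈ 1140 lb.
ΣF_y = 0: P_y + 1139.71 − 1250 = 0 → P_y = 110.3 lb.
ΣF_x = 0: P_x + 1800 = 0 → P_x = -1800 lb.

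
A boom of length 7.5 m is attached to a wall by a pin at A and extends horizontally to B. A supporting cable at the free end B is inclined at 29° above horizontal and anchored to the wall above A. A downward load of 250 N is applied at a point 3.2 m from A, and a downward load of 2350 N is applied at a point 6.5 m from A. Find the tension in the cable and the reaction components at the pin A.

ΣM about A: T·sin29°·7.5 − 250·3.2 − 2350·6.5 = 0 → T = 16075/(7.5·0.48481) = 4420.98 ≈ 4421 N.
ΣF_x = 0: A_x − T·cos29° = 0 → A_x = 4420.98 × 0.87462 = 3867 N.
ΣF_y = 0: A_y + T·sin29° − 250 − 2350 = 0 → A_y = 2600 − 4420.98 × 0.48481 = 456.7 N.

T = 4421 N, A_x = 3867 N, A_y = 456.7 N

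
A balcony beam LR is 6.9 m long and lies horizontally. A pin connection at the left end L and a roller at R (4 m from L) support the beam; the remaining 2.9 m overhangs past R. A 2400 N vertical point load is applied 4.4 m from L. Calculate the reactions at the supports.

L_x = 0, L_y = -240.0 N, R_y = 2640 N

Taking moments about L: R_y·4 − 2400·4.4 = 0 → R_y = 10560/4 = 2640 N.
ΣF_y = 0: L_y + 2640 − 2400 = 0 → L_y = -240.0 N.
ΣF_x = 0: no horizontal applied forces, so L_x = 0.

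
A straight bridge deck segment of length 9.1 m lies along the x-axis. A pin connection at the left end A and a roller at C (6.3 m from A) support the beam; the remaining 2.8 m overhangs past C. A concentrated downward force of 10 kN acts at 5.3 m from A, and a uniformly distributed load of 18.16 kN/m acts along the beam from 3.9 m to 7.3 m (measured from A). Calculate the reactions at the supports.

Resultant of the distributed load: 18.16 × 3.4 = 61.744 kN at 5.6 m from A.
ΣM about A: C_y·6.3 − 10·5.3 − (18.16·3.4)·5.6 = 0 → C_y = 398.7664/6.3 = 63.2963 ≈ 63.30 kN.
ΣF_y = 0: A_y + 63.2963 − 10 − 18.16·3.4 = 0 → A_y = 8.448 kN.
ΣF_x = 0: no horizontal applied forces, so A_x = 0.

A_x = 0, A_y = 8.448 kN, C_y = 63.30 kN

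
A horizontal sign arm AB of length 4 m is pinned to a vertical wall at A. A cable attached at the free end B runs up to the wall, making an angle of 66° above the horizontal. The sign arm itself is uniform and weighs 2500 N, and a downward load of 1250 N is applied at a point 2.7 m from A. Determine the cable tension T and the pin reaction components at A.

ΣM about A: T·sin66°·4 − 2500·2 − 1250·2.7 = 0 → T = 8375/(4·0.913545) = 2291.9 ≈ 2292 N.
ΣF_x = 0: A_x − T·cos66° = 0 → A_x = 2291.9 × 0.406737 = 932.2 N.
ΣF_y = 0: A_y + T·sin66° − 2500 − 1250 = 0 → A_y = 3750 − 2291.9 × 0.913545 = 1656 N.

T = 2292 N, A_x = 932.2 N, A_y = 1656 N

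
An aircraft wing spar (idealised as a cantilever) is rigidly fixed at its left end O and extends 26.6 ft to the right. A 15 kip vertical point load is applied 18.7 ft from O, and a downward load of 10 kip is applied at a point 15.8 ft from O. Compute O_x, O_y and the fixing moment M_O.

ΣF_x = 0: O_x = 0.
ΣF_y = 0: O_y − 15 − 10 = 0 → O_y = 25.00 kip.
ΣM about O: M_O − 15·18.7 − 10·15.8 = 0 → M_O = 438.5 kip·ft.

O_x = 0, O_y = 25.00 kip, M_O = 438.5 kip·ft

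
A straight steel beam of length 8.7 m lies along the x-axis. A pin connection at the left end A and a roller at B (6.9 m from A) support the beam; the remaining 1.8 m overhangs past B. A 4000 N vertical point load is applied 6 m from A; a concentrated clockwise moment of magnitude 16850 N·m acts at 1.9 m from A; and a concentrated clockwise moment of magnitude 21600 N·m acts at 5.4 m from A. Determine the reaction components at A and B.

Taking moments about A: B_y·6.9 − 4000·6 − 16850 − 21600 = 0 → B_y = 62450/6.9 = 9050.72 ≈ 9051 N.
ΣF_y = 0: A_y + 9050.72 − 4000 = 0 → A_y = -5051 N.
ΣF_x = 0: no horizontal applied forces, so A_x = 0.

A_x = 0, A_y = -5051 N, B_y = 9051 N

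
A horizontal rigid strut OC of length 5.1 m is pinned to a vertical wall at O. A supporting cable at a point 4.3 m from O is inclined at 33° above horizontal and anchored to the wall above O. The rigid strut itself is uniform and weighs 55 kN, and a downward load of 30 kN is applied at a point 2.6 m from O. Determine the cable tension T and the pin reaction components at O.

ΣM about O: T·sin33°·4.3 − 55·2.55 − 30·2.6 = 0 → T = 218.25/(4.3·0.544639) = 93.1917 ≈ 93.19 kN.
ΣF_x = 0: O_x − T·cos33° = 0 → O_x = 93.1917 × 0.838671 = 78.16 kN.
ΣF_y = 0: O_y + T·sin33° − 55 − 30 = 0 → O_y = 85 − 93.1917 × 0.544639 = 34.24 kN.

T = 93.19 kN, O_x = 78.16 kN, O_y = 34.24 kN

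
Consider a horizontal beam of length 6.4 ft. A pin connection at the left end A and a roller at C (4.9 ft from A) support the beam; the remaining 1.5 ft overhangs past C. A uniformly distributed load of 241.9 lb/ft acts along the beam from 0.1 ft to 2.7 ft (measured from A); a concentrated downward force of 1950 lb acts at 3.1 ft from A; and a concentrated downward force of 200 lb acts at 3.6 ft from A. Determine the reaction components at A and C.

A_x = 0, A_y = 1219 lb, C_y = 1560 lb

Resultant of the distributed load: 241.9 × 2.6 = 628.94 lb at 1.4 ft from A.
Taking moments about A: C_y·4.9 − (241.9·2.6)·1.4 − 1950·3.1 − 200·3.6 = 0 → C_y = 7645.516/4.9 = 1560.31 ≈ 1560 lb.
ΣF_y = 0: A_y + 1560.31 − 241.9·2.6 − 1950 − 200 = 0 → A_y = 1219 lb.
ΣF_x = 0: no horizontal applied forces, so A_x = 0.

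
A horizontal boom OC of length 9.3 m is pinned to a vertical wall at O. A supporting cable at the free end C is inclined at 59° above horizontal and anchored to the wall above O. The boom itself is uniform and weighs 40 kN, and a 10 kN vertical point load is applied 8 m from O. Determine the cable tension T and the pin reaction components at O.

ΣM about O: T·sin59°·9.3 − 40·4.65 − 10·8 = 0 → T = 266/(9.3·0.857167) = 33.3682 ≈ 33.37 kN.
ΣF_x = 0: O_x − T·cos59° = 0 → O_x = 33.3682 × 0.515038 = 17.19 kN.
ΣF_y = 0: O_y + T·sin59° − 40 − 10 = 0 → O_y = 50 − 33.3682 × 0.857167 = 21.40 kN.

T = 33.37 kN, O_x = 17.19 kN, O_y = 21.40 kN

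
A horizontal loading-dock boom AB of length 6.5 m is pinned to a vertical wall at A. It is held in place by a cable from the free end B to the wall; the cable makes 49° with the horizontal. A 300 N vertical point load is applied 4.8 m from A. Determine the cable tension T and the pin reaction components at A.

ΣM about A: T·sin49°·6.5 − 300·4.8 = 0 → T = 1440/(6.5·0.75471) = 293.541 ≈ 293.5 N.
ΣF_x = 0: A_x − T·cos49° = 0 → A_x = 293.541 × 0.656059 = 192.6 N.
ΣF_y = 0: A_y + T·sin49° − 300 = 0 → A_y = 300 − 293.541 × 0.75471 = 78.46 N.

T = 293.5 N, A_x = 192.6 N, A_y = 78.46 N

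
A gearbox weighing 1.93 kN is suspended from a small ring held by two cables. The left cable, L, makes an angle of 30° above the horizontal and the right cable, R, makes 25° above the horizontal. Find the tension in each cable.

ΣF_x = 0: −T_L·cos30° + T_R·cos25° = 0 → T_R = 0.955553·T_L.
ΣF_y = 0: T_L·sin30° + T_R·sin25° = 1.93.
Substitute: T_L·(0.5 + 0.955553·0.422618) = 1.93 → T_L = 2.13535 ≈ 2.135 kN.
Then T_R = 0.955553 × 2.13535 = 2.040 kN.

T_L = 2.135 kN, T_R = 2.040 kN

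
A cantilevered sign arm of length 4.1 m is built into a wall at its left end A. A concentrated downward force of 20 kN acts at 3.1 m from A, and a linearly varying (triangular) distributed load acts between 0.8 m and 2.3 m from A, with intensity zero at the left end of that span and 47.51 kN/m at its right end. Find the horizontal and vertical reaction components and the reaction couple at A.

Resultant of the triangular load: ½ × 47.51 × 1.5 = 35.6325 kN, acting at 1.8 m from A (one-third of the span from the peak).
ΣF_x = 0: A_x = 0.
ΣF_y = 0: A_y − 20 − ½·47.51·1.5 = 0 → A_y = 55.63 kN.
ΣM about A: M_A − 20·3.1 − (½·47.51·1.5)·1.8 = 0 → M_A = 126.1 kN·m.

A_x = 0, A_y = 55.63 kN, M_A = 126.1 kN·m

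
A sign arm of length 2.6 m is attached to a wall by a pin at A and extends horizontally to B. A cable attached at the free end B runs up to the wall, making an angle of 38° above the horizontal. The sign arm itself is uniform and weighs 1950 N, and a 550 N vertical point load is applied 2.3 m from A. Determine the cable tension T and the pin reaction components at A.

T = 2374 N, A_x = 1871 N, A_y = 1038 N

ΣM about A: T·sin38°·2.6 − 1950·1.3 − 550·2.3 = 0 → T = 3800/(2.6·0.615661) = 2373.93 ≈ 2374 N.
ΣF_x = 0: A_x − T·cos38° = 0 → A_x = 2373.93 × 0.788011 = 1871 N.
ΣF_y = 0: A_y + T·sin38° − 1950 − 550 = 0 → A_y = 2500 − 2373.93 × 0.615661 = 1038 N.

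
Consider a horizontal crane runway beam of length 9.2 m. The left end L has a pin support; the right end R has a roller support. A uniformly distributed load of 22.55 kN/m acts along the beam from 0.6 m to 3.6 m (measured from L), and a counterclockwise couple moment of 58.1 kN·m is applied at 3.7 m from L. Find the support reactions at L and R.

Resultant of the distributed load: 22.55 × 3 = 67.65 kN at 2.1 m from L.
Moments about L: R_y·9.2 − (22.55·3)·2.1 + 58.1 = 0 → R_y = 83.965/9.2 = 9.12663 ≈ 9.127 kN.
ΣF_y = 0: L_y + 9.12663 − 22.55·3 = 0 → L_y = 58.52 kN.
ΣF_x = 0: no horizontal applied forces, so L_x = 0.

L_x = 0, L_y = 58.52 kN, R_y = 9.127 kN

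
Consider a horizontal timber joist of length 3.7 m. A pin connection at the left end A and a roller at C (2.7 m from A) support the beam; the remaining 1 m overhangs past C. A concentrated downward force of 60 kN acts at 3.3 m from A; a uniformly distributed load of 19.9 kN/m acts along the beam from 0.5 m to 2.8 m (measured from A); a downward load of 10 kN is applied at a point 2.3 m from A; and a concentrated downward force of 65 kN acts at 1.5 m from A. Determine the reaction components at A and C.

A_x = 0, A_y = 34.84 kN, C_y = 145.9 kN

Resultant of the distributed load: 19.9 × 2.3 = 45.77 kN at 1.65 m from A.
ΣM about A: C_y·2.7 − 60·3.3 − (19.9·2.3)·1.65 − 10·2.3 − 65·1.5 = 0 → C_y = 394.0205/2.7 = 145.934 ≈ 145.9 kN.
ΣF_y = 0: A_y + 145.934 − 60 − 19.9·2.3 − 10 − 65 = 0 → A_y = 34.84 kN.
ΣF_x = 0: no horizontal applied forces, so A_x = 0.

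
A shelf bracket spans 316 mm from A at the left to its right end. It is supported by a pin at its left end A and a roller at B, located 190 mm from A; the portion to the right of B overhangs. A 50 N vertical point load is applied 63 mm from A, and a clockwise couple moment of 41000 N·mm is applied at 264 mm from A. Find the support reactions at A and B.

ΣM about A: B_y·190 − 50·63 − 41000 = 0 → B_y = 44150/190 = 232.368 ≈ 232.4 N.
ΣF_y = 0: A_y + 232.368 − 50 = 0 → A_y = -182.4 N.
ΣF_x = 0: no horizontal applied forces, so A_x = 0.

A_x = 0, A_y = -182.4 N, B_y = 232.4 N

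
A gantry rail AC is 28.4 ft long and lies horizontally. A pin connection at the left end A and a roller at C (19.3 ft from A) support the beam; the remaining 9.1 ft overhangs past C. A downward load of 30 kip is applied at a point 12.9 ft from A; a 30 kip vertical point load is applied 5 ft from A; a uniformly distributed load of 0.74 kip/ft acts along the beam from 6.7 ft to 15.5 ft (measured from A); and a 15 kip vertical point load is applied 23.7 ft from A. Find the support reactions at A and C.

Resultant of the distributed load: 0.74 × 8.8 = 6.512 kip at 11.1 ft from A.
Taking moments about A: C_y·19.3 − 30·12.9 − 30·5 − (0.74·8.8)·11.1 − 15·23.7 = 0 → C_y = 964.7832/19.3 = 49.9888 ≈ 49.99 kip.
ΣF_y = 0: A_y + 49.9888 − 30 − 30 − 0.74·8.8 − 15 = 0 → A_y = 31.52 kip.
ΣF_x = 0: no horizontal applied forces, so A_x = 0.

A_x = 0, A_y = 31.52 kip, C_y = 49.99 kip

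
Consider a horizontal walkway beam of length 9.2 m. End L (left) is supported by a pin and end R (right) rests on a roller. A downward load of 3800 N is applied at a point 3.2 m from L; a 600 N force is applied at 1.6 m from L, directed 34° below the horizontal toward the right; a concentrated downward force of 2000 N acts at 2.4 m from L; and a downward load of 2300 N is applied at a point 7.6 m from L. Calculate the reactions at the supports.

Taking moments about L: R_y·9.2 − 3800·3.2 − 600·sin34°·1.6 − 2000·2.4 − 2300·7.6 = 0 → R_y = 34976.8/9.2 = 3801.83 ≈ 3802 N.
ΣF_y = 0: L_y + 3801.83 − 3800 − 600·sin34° − 2000 − 2300 = 0 → L_y = 4634 N.
ΣF_x = 0: L_x + 600·cos34° = 0 → L_x = -497.4 N.

L_x = -497.4 N, L_y = 4634 N, R_y = 3802 N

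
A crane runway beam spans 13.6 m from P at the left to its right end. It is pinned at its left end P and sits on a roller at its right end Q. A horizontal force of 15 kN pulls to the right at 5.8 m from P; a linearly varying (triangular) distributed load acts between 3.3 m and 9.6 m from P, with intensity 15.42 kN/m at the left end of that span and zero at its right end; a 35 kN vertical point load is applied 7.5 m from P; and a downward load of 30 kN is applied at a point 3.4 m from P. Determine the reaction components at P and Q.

Resultant of the triangular load: ½ × 15.42 × 6.3 = 48.573 kN, acting at 5.4 m from P (one-third of the span from the peak).
Taking moments about P: Q_y·13.6 − (½·15.42·6.3)·5.4 − 35·7.5 − 30·3.4 = 0 → Q_y = 626.7942/13.6 = 46.0878 ≈ 46.09 kN.
ΣF_y = 0: P_y + 46.0878 − ½·15.42·6.3 − 35 − 30 = 0 → P_y = 67.49 kN.
ΣF_x = 0: P_x + 15 = 0 → P_x = -15.00 kN.

P_x = -15.00 kN, P_y = 67.49 kN, Q_y = 46.09 kN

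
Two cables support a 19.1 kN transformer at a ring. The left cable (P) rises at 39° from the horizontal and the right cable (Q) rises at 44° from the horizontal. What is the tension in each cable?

T_P = 13.84 kN, T_Q = 14.95 kN

ΣF_x = 0: −T_P·cos39° + T_Q·cos44° = 0 → T_Q = 1.08036·T_P.
ΣF_y = 0: T_P·sin39° + T_Q·sin44° = 19.1.
Substitute: T_P·(0.62932 + 1.08036·0.694658) = 19.1 → T_P = 13.8426 ≈ 13.84 kN.
Then T_Q = 1.08036 × 13.8426 = 14.95 kN.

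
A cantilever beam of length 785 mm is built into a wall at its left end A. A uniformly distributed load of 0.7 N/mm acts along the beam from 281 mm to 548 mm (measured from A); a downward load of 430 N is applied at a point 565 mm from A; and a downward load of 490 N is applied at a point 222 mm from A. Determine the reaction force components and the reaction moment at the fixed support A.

A_x = 0, A_y = 1107 N, M_A = 429200 N·mm

Resultant of the distributed load: 0.7 × 267 = 186.9 N at 414.5 mm from A.
ΣF_x = 0: A_x = 0.
ΣF_y = 0: A_y − 0.7·267 − 430 − 490 = 0 → A_y = 1107 N.
ΣM about A: M_A − (0.7·267)·414.5 − 430·565 − 490·222 = 0 → M_A = 429200 N·mm.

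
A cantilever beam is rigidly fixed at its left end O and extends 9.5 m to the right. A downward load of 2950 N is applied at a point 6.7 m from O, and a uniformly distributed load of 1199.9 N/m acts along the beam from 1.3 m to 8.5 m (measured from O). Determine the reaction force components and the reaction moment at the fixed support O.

Resultant of the distributed load: 1199.9 × 7.2 = 8639.28 N at 4.9 m from O.
ΣF_x = 0: O_x = 0.
ΣF_y = 0: O_y − 2950 − 1199.9·7.2 = 0 → O_y = 11590 N.
ΣM about O: M_O − 2950·6.7 − (1199.9·7.2)·4.9 = 0 → M_O = 62100 N·m.

O_x = 0, O_y = 11590 N, M_O = 62100 N·m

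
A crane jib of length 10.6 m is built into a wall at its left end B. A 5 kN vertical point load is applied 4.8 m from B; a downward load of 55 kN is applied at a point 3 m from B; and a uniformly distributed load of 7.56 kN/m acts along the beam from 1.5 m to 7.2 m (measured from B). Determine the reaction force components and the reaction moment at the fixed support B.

Resultant of the distributed load: 7.56 × 5.7 = 43.092 kN at 4.35 m from B.
ΣF_x = 0: B_x = 0.
ΣF_y = 0: B_y − 5 − 55 − 7.56·5.7 = 0 → B_y = 103.1 kN.
ΣM about B: M_B − 5·4.8 − 55·3 − (7.56·5.7)·4.35 = 0 → M_B = 376.5 kN·m.

B_x = 0, B_y = 103.1 kN, M_B = 376.5 kN·m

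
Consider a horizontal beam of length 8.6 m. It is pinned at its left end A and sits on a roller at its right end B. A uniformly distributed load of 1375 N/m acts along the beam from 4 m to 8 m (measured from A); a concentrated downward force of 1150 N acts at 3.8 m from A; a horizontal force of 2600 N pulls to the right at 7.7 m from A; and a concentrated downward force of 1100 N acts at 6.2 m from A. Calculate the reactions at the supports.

A_x = -2600 N, A_y = 2612 N, B_y = 5138 N

Resultant of the distributed load: 1375 × 4 = 5500 N at 6 m from A.
Moments about A: B_y·8.6 − (1375·4)·6 − 1150·3.8 − 1100·6.2 = 0 → B_y = 44190/8.6 = 5138.37 ≈ 5138 N.
ΣF_y = 0: A_y + 5138.37 − 1375·4 − 1150 − 1100 = 0 → A_y = 2612 N.
ΣF_x = 0: A_x + 2600 = 0 → A_x = -2600 N.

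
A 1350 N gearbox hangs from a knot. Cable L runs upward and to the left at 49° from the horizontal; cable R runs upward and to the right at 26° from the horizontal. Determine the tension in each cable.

T_L = 1256 N, T_R = 916.9 N

ΣF_x = 0: −T_L·cos49° + T_R·cos26° = 0 → T_R = 0.729933·T_L.
ΣF_y = 0: T_L·sin49° + T_R·sin26° = 1350.
Substitute: T_L·(0.75471 + 0.729933·0.438371) = 1350 → T_L = 1256.17 ≈ 1256 N.
Then T_R = 0.729933 × 1256.17 = 916.9 N.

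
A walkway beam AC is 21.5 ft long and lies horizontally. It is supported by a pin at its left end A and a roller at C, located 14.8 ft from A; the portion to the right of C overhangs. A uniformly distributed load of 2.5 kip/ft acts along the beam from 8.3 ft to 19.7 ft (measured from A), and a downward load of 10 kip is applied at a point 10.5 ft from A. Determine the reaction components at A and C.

Resultant of the distributed load: 2.5 × 11.4 = 28.5 kip at 14 ft from A.
Moments about A: C_y·14.8 − (2.5·11.4)·14 − 10·10.5 = 0 → C_y = 504/14.8 = 34.0541 ≈ 34.05 kip.
ΣF_y = 0: A_y + 34.0541 − 2.5·11.4 − 10 = 0 → A_y = 4.446 kip.
ΣF_x = 0: no horizontal applied forces, so A_x = 0.

A_x = 0, A_y = 4.446 kip, C_y = 34.05 kip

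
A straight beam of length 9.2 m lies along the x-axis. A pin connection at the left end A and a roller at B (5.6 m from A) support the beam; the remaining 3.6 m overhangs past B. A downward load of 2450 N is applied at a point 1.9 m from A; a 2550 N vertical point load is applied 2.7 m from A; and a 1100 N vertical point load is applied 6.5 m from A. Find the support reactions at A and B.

A_x = 0, A_y = 2762 N, B_y = 3338 N

Moments about A: B_y·5.6 − 2450·1.9 − 2550·2.7 − 1100·6.5 = 0 → B_y = 18690/5.6 = 3337.5 ≈ 3338 N.
ΣF_y = 0: A_y + 3337.5 − 2450 − 2550 − 1100 = 0 → A_y = 2762 N.
ΣF_x = 0: no horizontal applied forces, so A_x = 0.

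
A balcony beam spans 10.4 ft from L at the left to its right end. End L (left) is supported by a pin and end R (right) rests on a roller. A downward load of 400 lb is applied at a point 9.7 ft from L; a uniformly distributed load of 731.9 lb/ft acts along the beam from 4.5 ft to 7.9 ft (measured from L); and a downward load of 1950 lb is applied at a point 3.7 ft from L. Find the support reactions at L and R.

Resultant of the distributed load: 731.9 × 3.4 = 2488.46 lb at 6.2 ft from L.
Moments about L: R_y·10.4 − 400·9.7 − (731.9·3.4)·6.2 − 1950·3.7 = 0 → R_y = 26523.452/10.4 = 2550.33 ≈ 2550 lb.
ΣF_y = 0: L_y + 2550.33 − 400 − 731.9·3.4 − 1950 = 0 → L_y = 2288 lb.
ΣF_x = 0: no horizontal applied forces, so L_x = 0.

L_x = 0, L_y = 2288 lb, R_y = 2550 lb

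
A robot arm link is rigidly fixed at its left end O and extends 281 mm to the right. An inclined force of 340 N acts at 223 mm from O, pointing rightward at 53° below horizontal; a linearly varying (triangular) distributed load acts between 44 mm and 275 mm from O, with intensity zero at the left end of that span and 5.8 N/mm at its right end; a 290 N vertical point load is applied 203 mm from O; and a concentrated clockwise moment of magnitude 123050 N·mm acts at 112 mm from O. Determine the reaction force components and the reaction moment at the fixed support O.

Resultant of the triangular load: ½ × 5.8 × 231 = 669.9 N, acting at 198 mm from O (one-third of the span from the peak).
ΣF_x = 0: O_x + 340·cos53° = 0 → O_x = -204.6 N.
ΣF_y = 0: O_y − 340·sin53° − ½·5.8·231 − 290 = 0 → O_y = 1231 N.
ΣM about O: M_O − 340·sin53°·223 − (½·5.8·231)·198 − 290·203 − 123050 = 0 → M_O = 375100 N·mm.

O_x = -204.6 N, O_y = 1231 N, M_O = 375100 N·mm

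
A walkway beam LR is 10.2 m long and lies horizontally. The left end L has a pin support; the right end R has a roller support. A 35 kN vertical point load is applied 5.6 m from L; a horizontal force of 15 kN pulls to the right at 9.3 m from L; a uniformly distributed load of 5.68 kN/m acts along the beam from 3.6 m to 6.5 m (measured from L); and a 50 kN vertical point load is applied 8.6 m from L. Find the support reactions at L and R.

Resultant of the distributed load: 5.68 × 2.9 = 16.472 kN at 5.05 m from L.
Taking moments about L: R_y·10.2 − 35·5.6 − (5.68·2.9)·5.05 − 50·8.6 = 0 → R_y = 709.1836/10.2 = 69.5278 ≈ 69.53 kN.
ΣF_y = 0: L_y + 69.5278 − 35 − 5.68·2.9 − 50 = 0 → L_y = 31.94 kN.
ΣF_x = 0: L_x + 15 = 0 → L_x = -15.00 kN.

L_x = -15.00 kN, L_y = 31.94 kN, R_y = 69.53 kN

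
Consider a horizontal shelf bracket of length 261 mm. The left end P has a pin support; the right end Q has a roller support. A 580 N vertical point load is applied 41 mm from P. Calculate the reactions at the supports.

P_x = 0, P_y = 488.9 N, Q_y = 91.11 N

Taking moments about P: Q_y·261 − 580·41 = 0 → Q_y = 23780/261 = 91.1111 ≈ 91.11 N.
ΣF_y = 0: P_y + 91.1111 − 580 = 0 → P_y = 488.9 N.
ΣF_x = 0: no horizontal applied forces, so P_x = 0.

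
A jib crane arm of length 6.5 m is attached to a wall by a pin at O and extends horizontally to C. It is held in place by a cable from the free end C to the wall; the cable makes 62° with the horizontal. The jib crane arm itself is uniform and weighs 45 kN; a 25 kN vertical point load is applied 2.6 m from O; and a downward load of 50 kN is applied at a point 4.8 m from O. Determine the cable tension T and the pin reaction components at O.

T = 78.63 kN, O_x = 36.91 kN, O_y = 50.58 kN

ΣM about O: T·sin62°·6.5 − 45·3.25 − 25·2.6 − 50·4.8 = 0 → T = 451.25/(6.5·0.882948) = 78.6265 ≈ 78.63 kN.
ΣF_x = 0: O_x − T·cos62° = 0 → O_x = 78.6265 × 0.469472 = 36.91 kN.
ΣF_y = 0: O_y + T·sin62° − 45 − 25 − 50 = 0 → O_y = 120 − 78.6265 × 0.882948 = 50.58 kN.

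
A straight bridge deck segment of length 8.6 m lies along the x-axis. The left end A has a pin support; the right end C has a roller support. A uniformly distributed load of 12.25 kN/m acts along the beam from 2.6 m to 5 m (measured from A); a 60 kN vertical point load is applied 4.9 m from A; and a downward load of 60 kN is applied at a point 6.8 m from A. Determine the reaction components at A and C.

Resultant of the distributed load: 12.25 × 2.4 = 29.4 kN at 3.8 m from A.
ΣM about A: C_y·8.6 − (12.25·2.4)·3.8 − 60·4.9 − 60·6.8 = 0 → C_y = 813.72/8.6 = 94.6186 ≈ 94.62 kN.
ΣF_y = 0: A_y + 94.6186 − 12.25·2.4 − 60 − 60 = 0 → A_y = 54.78 kN.
ΣF_x = 0: no horizontal applied forces, so A_x = 0.

A_x = 0, A_y = 54.78 kN, C_y = 94.62 kN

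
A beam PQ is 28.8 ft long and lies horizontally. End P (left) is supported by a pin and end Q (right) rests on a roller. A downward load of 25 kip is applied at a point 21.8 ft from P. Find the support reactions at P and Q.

Taking moments about P: Q_y·28.8 − 25·21.8 = 0 → Q_y = 545/28.8 = 18.9236 ≈ 18.92 kip.
ΣF_y = 0: P_y + 18.9236 − 25 = 0 → P_y = 6.076 kip.
ΣF_x = 0: no horizontal applied forces, so P_x = 0.

P_x = 0, P_y = 6.076 kip, Q_y = 18.92 kip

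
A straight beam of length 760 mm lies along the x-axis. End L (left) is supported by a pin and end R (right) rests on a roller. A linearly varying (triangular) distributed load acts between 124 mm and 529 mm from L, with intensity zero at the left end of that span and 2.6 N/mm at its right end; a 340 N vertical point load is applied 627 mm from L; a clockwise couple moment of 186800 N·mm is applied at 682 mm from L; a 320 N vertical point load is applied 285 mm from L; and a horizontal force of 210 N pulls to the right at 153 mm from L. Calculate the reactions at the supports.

L_x = -210.0 N, L_y = 267.3 N, R_y = 919.2 N

Resultant of the triangular load: ½ × 2.6 × 405 = 526.5 N, acting at 394 mm from L (one-third of the span from the peak).
Moments about L: R_y·760 − (½·2.6·405)·394 − 340·627 − 186800 − 320·285 = 0 → R_y = 698621/760 = 919.238 ≈ 919.2 N.
ΣF_y = 0: L_y + 919.238 − ½·2.6·405 − 340 − 320 = 0 → L_y = 267.3 N.
ΣF_x = 0: L_x + 210 = 0 → L_x = -210.0 N.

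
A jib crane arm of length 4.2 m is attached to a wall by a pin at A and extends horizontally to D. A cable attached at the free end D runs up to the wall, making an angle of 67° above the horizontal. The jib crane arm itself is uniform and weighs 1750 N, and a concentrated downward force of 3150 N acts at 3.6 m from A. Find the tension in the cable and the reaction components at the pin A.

T = 3884 N, A_x = 1517 N, A_y = 1325 N

ΣM about A: T·sin67°·4.2 − 1750·2.1 − 3150·3.6 = 0 → T = 15015/(4.2·0.920505) = 3883.74 ≈ 3884 N.
ΣF_x = 0: A_x − T·cos67° = 0 → A_x = 3883.74 × 0.390731 = 1517 N.
ΣF_y = 0: A_y + T·sin67° − 1750 − 3150 = 0 → A_y = 4900 − 3883.74 × 0.920505 = 1325 N.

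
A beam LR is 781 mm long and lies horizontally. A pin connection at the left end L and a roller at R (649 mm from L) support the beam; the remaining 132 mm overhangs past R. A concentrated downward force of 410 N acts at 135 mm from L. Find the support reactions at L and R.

L_x = 0, L_y = 324.7 N, R_y = 85.29 N

Taking moments about L: R_y·649 − 410·135 = 0 → R_y = 55350/649 = 85.2851 ≈ 85.29 N.
ΣF_y = 0: L_y + 85.2851 − 410 = 0 → L_y = 324.7 N.
ΣF_x = 0: no horizontal applied forces, so L_x = 0.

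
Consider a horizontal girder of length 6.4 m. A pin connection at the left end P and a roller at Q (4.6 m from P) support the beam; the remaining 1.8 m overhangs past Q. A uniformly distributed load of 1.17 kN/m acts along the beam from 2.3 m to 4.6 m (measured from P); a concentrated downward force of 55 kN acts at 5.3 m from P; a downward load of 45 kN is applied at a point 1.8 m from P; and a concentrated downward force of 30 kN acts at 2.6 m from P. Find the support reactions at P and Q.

P_x = 0, P_y = 32.74 kN, Q_y = 99.95 kN

Resultant of the distributed load: 1.17 × 2.3 = 2.691 kN at 3.45 m from P.
Taking moments about P: Q_y·4.6 − (1.17·2.3)·3.45 − 55·5.3 − 45·1.8 − 30·2.6 = 0 → Q_y = 459.78395/4.6 = 99.953 ≈ 99.95 kN.
ΣF_y = 0: P_y + 99.953 − 1.17·2.3 − 55 − 45 − 30 = 0 → P_y = 32.74 kN.
ΣF_x = 0: no horizontal applied forces, so P_x = 0.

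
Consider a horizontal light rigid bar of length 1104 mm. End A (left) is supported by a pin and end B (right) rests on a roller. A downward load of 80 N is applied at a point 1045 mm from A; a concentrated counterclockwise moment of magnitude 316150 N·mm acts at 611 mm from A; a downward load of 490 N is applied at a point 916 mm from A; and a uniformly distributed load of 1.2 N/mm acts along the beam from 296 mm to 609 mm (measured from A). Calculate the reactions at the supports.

A_x = 0, A_y = 595.7 N, B_y = 349.9 N

Resultant of the distributed load: 1.2 × 313 = 375.6 N at 452.5 mm from A.
Moments about A: B_y·1104 − 80·1045 + 316150 − 490·916 − (1.2·313)·452.5 = 0 → B_y = 386249/1104 = 349.863 ≈ 349.9 N.
ΣF_y = 0: A_y + 349.863 − 80 − 490 − 1.2·313 = 0 → A_y = 595.7 N.
ΣF_x = 0: no horizontal applied forces, so A_x = 0.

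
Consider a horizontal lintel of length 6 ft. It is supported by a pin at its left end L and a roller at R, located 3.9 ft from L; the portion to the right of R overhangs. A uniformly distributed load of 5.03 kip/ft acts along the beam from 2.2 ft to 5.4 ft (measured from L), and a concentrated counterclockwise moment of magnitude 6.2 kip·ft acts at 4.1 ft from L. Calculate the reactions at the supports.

Resultant of the distributed load: 5.03 × 3.2 = 16.096 kip at 3.8 ft from L.
Moments about L: R_y·3.9 − (5.03·3.2)·3.8 + 6.2 = 0 → R_y = 54.9648/3.9 = 14.0935 ≈ 14.09 kip.
ΣF_y = 0: L_y + 14.0935 − 5.03·3.2 = 0 → L_y = 2.002 kip.
ΣF_x = 0: no horizontal applied forces, so L_x = 0.

L_x = 0, L_y = 2.002 kip, R_y = 14.09 kip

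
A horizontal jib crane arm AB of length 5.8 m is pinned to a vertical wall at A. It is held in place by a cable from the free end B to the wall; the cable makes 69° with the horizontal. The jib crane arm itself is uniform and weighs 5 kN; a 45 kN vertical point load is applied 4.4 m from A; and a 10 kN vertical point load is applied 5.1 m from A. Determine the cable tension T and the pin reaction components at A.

ΣM about A: T·sin69°·5.8 − 5·2.9 − 45·4.4 − 10·5.1 = 0 → T = 263.5/(5.8·0.93358) = 48.6632 ≈ 48.66 kN.
ΣF_x = 0: A_x − T·cos69° = 0 → A_x = 48.6632 × 0.358368 = 17.44 kN.
ΣF_y = 0: A_y + T·sin69° − 5 − 45 − 10 = 0 → A_y = 60 − 48.6632 × 0.93358 = 14.57 kN.

T = 48.66 kN, A_x = 17.44 kN, A_y = 14.57 kN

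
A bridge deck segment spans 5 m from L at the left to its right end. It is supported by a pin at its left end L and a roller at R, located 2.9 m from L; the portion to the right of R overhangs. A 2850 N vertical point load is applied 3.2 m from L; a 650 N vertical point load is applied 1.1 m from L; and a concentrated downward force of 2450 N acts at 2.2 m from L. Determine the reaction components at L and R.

Taking moments about L: R_y·2.9 − 2850·3.2 − 650·1.1 − 2450·2.2 = 0 → R_y = 15225/2.9 = 5250 N.
ΣF_y = 0: L_y + 5250 − 2850 − 650 − 2450 = 0 → L_y = 700.0 N.
ΣF_x = 0: no horizontal applied forces, so L_x = 0.

L_x = 0, L_y = 700.0 N, R_y = 5250 N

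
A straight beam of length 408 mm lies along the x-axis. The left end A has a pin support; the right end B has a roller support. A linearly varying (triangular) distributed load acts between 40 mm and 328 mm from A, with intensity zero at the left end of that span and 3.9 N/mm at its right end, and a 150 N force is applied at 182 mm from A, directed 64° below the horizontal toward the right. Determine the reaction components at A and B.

A_x = -65.76 N, A_y = 316.9 N, B_y = 379.5 N

Resultant of the triangular load: ½ × 3.9 × 288 = 561.6 N, acting at 232 mm from A (one-third of the span from the peak).
ΣM about A: B_y·408 − (½·3.9·288)·232 − 150·sin64°·182 = 0 → B_y = 154828/408 = 379.48 ≈ 379.5 N.
ΣF_y = 0: A_y + 379.48 − ½·3.9·288 − 150·sin64° = 0 → A_y = 316.9 N.
ΣF_x = 0: A_x + 150·cos64° = 0 → A_x = -65.76 N.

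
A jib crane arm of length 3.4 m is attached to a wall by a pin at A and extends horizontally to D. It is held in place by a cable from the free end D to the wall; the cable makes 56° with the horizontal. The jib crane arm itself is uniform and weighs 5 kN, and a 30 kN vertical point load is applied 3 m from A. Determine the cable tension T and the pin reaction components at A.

T = 34.94 kN, A_x = 19.54 kN, A_y = 6.029 kN

ΣM about A: T·sin56°·3.4 − 5·1.7 − 30·3 = 0 → T = 98.5/(3.4·0.829038) = 34.9448 ≈ 34.94 kN.
ΣF_x = 0: A_x − T·cos56° = 0 → A_x = 34.9448 × 0.559193 = 19.54 kN.
ΣF_y = 0: A_y + T·sin56° − 5 − 30 = 0 → A_y = 35 − 34.9448 × 0.829038 = 6.029 kN.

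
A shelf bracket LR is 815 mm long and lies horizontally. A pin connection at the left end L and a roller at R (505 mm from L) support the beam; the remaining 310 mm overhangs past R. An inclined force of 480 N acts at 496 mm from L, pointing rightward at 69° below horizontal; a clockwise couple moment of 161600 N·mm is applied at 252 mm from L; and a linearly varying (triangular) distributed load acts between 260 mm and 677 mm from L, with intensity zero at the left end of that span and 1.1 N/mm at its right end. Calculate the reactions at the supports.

Resultant of the triangular load: ½ × 1.1 × 417 = 229.35 N, acting at 538 mm from L (one-third of the span from the peak).
ΣM about L: R_y·505 − 480·sin69°·496 − 161600 − (½·1.1·417)·538 = 0 → R_y = 507257/505 = 1004.47 ≈ 1004 N.
ΣF_y = 0: L_y + 1004.47 − 480·sin69° − ½·1.1·417 = 0 → L_y = -327.0 N.
ΣF_x = 0: L_x + 480·cos69° = 0 → L_x = -172.0 N.

L_x = -172.0 N, L_y = -327.0 N, R_y = 1004 N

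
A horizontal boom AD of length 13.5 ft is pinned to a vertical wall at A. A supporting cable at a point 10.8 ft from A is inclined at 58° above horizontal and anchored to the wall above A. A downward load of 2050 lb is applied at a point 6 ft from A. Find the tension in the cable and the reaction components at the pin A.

T = 1343 lb, A_x = 711.7 lb, A_y = 911.1 lb

ΣM about A: T·sin58°·10.8 − 2050·6 = 0 → T = 12300/(10.8·0.848048) = 1342.95 ≈ 1343 lb.
ΣF_x = 0: A_x − T·cos58° = 0 → A_x = 1342.95 × 0.529919 = 711.7 lb.
ΣF_y = 0: A_y + T·sin58° − 2050 = 0 → A_y = 2050 − 1342.95 × 0.848048 = 911.1 lb.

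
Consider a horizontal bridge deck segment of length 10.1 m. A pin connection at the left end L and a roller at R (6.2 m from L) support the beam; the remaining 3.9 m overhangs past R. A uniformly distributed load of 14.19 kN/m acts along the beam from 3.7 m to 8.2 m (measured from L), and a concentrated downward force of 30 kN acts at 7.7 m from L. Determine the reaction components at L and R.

Resultant of the distributed load: 14.19 × 4.5 = 63.855 kN at 5.95 m from L.
Moments about L: R_y·6.2 − (14.19·4.5)·5.95 − 30·7.7 = 0 → R_y = 610.93725/6.2 = 98.5383 ≈ 98.54 kN.
ΣF_y = 0: L_y + 98.5383 − 14.19·4.5 − 30 = 0 → L_y = -4.683 kN.
ΣF_x = 0: no horizontal applied forces, so L_x = 0.

L_x = 0, L_y = -4.683 kN, R_y = 98.54 kN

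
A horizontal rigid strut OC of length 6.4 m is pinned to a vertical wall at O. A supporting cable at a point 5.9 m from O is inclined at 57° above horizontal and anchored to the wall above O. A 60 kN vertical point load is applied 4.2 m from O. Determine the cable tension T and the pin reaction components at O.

ΣM about O: T·sin57°·5.9 − 60·4.2 = 0 → T = 252/(5.9·0.838671) = 50.928 ≈ 50.93 kN.
ΣF_x = 0: O_x − T·cos57° = 0 → O_x = 50.928 × 0.544639 = 27.74 kN.
ΣF_y = 0: O_y + T·sin57° − 60 = 0 → O_y = 60 − 50.928 × 0.838671 = 17.29 kN.

T = 50.93 kN, O_x = 27.74 kN, O_y = 17.29 kN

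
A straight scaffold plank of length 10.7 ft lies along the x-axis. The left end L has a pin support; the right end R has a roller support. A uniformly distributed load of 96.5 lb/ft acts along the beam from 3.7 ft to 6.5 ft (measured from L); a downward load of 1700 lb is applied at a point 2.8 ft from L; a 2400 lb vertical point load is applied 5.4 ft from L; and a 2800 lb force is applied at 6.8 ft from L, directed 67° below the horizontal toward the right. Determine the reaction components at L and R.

L_x = -1094 lb, L_y = 3525 lb, R_y = 3423 lb

Resultant of the distributed load: 96.5 × 2.8 = 270.2 lb at 5.1 ft from L.
ΣM about L: R_y·10.7 − (96.5·2.8)·5.1 − 1700·2.8 − 2400·5.4 − 2800·sin67°·6.8 = 0 → R_y = 36624.4/10.7 = 3422.84 ≈ 3423 lb.
ΣF_y = 0: L_y + 3422.84 − 96.5·2.8 − 1700 − 2400 − 2800·sin67° = 0 → L_y = 3525 lb.
ΣF_x = 0: L_x + 2800·cos67° = 0 → L_x = -1094 lb.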